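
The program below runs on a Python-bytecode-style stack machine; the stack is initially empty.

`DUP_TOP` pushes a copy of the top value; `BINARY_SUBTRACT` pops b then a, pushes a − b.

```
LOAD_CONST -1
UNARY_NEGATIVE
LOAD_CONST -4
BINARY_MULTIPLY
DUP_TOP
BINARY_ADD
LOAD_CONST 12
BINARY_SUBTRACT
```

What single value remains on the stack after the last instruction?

LOAD_CONST -1   : -1
UNARY_NEGATIVE  : 1
LOAD_CONST -4   : 1 -4
BINARY_MULTIPLY : -4
DUP_TOP         : -4 -4
BINARY_ADD      : -8
LOAD_CONST 12   : -8 12
BINARY_SUBTRACT : -20

-20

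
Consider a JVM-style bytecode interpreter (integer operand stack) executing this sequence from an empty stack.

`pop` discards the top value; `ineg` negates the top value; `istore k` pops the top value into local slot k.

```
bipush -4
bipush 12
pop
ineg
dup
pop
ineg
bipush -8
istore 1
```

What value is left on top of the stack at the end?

-4

bipush -4 : [-4]
bipush 12 : [-4, 12]
pop       : [-4]
ineg      : [4]
dup       : [4, 4]
pop       : [4]
ineg      : [-4]
bipush -8 : [-4, -8]
istore 1  : [-4]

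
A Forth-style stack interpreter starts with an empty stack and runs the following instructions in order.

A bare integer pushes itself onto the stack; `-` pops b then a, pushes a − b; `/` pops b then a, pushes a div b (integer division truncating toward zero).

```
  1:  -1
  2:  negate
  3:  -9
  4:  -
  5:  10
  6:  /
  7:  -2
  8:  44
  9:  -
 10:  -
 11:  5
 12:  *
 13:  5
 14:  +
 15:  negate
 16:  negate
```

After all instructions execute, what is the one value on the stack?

-1      -1
negate  1
-9      1 -9
-       10
10      10 10
/       1
-2      1 -2
44      1 -2 44
-       1 -46
-       47
5       47 5
*       235
5       235 5
+       240
negate  -240
negate  240

240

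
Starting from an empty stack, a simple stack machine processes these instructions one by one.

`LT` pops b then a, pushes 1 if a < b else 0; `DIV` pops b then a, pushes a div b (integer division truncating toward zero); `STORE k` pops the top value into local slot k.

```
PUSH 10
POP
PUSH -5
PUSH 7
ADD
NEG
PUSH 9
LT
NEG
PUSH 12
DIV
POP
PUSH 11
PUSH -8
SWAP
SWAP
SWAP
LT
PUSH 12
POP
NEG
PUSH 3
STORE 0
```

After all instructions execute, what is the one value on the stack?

-1

PUSH 10 → [10]
POP     → []
PUSH -5 → [-5]
PUSH 7  → [-5, 7]
ADD     → [2]
NEG     → [-2]
PUSH 9  → [-2, 9]
LT      → [1]
NEG     → [-1]
PUSH 12 → [-1, 12]
DIV     → [0]
POP     → []
PUSH 11 → [11]
PUSH -8 → [11, -8]
SWAP    → [-8, 11]
SWAP    → [11, -8]
SWAP    → [-8, 11]
LT      → [1]
PUSH 12 → [1, 12]
POP     → [1]
NEG     → [-1]
PUSH 3  → [-1, 3]
STORE 0 → [-1]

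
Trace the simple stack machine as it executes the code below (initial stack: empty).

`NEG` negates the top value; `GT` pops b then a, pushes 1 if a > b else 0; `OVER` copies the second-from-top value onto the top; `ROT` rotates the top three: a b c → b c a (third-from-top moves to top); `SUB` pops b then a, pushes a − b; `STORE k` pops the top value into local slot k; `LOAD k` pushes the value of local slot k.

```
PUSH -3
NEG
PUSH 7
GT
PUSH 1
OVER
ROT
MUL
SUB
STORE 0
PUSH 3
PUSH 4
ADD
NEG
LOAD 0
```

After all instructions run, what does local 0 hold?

1

PUSH -3  [-3]
NEG      [3]
PUSH 7   [3, 7]
GT       [0]
PUSH 1   [0, 1]
OVER     [0, 1, 0]
ROT      [1, 0, 0]
MUL      [1, 0]
SUB      [1]
STORE 0  []
PUSH 3   [3]
PUSH 4   [3, 4]
ADD      [7]
NEG      [-7]
LOAD 0   [-7, 1]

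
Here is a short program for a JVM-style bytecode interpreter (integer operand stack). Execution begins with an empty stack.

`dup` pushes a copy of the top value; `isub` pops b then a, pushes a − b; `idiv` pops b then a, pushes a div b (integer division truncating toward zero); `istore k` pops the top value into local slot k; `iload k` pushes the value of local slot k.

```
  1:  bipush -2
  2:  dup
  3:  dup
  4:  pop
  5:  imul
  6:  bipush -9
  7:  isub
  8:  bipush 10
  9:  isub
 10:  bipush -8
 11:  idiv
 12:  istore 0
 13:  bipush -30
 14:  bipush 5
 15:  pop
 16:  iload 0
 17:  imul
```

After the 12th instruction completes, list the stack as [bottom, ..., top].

bipush -2 : [-2]
dup       : [-2, -2]
dup       : [-2, -2, -2]
pop       : [-2, -2]
imul      : [4]
bipush -9 : [4, -9]
isub      : [13]
bipush 10 : [13, 10]
isub      : [3]
bipush -8 : [3, -8]
idiv      : [0]
istore 0  : []

[]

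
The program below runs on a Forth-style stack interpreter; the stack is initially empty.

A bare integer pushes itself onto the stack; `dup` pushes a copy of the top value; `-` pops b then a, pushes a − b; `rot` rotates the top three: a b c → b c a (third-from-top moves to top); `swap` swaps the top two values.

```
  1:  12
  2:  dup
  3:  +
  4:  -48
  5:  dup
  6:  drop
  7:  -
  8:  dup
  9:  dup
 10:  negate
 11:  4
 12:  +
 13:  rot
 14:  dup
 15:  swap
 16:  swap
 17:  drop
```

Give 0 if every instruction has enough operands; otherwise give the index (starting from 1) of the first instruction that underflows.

12     -> [12]
dup    -> [12, 12]
+      -> [24]
-48    -> [24, -48]
dup    -> [24, -48, -48]
drop   -> [24, -48]
-      -> [72]
dup    -> [72, 72]
dup    -> [72, 72, 72]
negate -> [72, 72, -72]
4      -> [72, 72, -72, 4]
+      -> [72, 72, -68]
rot    -> [72, -68, 72]
dup    -> [72, -68, 72, 72]
swap   -> [72, -68, 72, 72]
swap   -> [72, -68, 72, 72]
drop   -> [72, -68, 72]

0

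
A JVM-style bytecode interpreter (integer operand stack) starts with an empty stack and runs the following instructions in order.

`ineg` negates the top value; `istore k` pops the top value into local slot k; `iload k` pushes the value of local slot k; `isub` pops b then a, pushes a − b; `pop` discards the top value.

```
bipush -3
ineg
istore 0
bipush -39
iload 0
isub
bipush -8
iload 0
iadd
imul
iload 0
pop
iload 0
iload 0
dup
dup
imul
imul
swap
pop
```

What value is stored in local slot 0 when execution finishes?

bipush -3  -> -3
ineg       -> 3
istore 0   -> (empty)
bipush -39 -> -39
iload 0    -> -39 3
isub       -> -42
bipush -8  -> -42 -8
iload 0    -> -42 -8 3
iadd       -> -42 -5
imul       -> 210
iload 0    -> 210 3
pop        -> 210
iload 0    -> 210 3
iload 0    -> 210 3 3
dup        -> 210 3 3 3
dup        -> 210 3 3 3 3
imul       -> 210 3 3 9
imul       -> 210 3 27
swap       -> 210 27 3
pop        -> 210 27

3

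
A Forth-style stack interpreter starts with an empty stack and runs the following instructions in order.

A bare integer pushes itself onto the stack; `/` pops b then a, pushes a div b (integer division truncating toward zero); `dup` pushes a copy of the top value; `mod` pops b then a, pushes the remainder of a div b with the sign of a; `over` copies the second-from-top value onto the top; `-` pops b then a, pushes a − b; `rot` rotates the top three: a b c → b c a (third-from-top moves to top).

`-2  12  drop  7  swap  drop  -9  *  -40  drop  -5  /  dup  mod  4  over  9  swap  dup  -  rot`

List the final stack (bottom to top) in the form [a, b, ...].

-2   → -2
12   → -2 12
drop → -2
7    → -2 7
swap → 7 -2
drop → 7
-9   → 7 -9
*    → -63
-40  → -63 -40
drop → -63
-5   → -63 -5
/    → 12
dup  → 12 12
mod  → 0
4    → 0 4
over → 0 4 0
9    → 0 4 0 9
swap → 0 4 9 0
dup  → 0 4 9 0 0
-    → 0 4 9 0
rot  → 0 9 0 4

[0, 9, 0, 4]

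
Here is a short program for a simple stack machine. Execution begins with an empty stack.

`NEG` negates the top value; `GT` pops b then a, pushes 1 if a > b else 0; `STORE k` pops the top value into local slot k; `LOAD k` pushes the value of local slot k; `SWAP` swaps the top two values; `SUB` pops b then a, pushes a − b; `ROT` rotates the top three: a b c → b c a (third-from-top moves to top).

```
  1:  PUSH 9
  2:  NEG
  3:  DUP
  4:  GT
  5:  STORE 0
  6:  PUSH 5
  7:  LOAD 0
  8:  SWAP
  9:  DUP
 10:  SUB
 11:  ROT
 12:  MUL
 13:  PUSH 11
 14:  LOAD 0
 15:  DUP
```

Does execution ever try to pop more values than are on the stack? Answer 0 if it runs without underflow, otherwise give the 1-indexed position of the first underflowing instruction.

PUSH 9   [9]
NEG      [-9]
DUP      [-9, -9]
GT       [0]
STORE 0  []
PUSH 5   [5]
LOAD 0   [5, 0]
SWAP     [0, 5]
DUP      [0, 5, 5]
SUB      [0, 0]
ROT  — needs 3 operands, stack has 2 → underflow

11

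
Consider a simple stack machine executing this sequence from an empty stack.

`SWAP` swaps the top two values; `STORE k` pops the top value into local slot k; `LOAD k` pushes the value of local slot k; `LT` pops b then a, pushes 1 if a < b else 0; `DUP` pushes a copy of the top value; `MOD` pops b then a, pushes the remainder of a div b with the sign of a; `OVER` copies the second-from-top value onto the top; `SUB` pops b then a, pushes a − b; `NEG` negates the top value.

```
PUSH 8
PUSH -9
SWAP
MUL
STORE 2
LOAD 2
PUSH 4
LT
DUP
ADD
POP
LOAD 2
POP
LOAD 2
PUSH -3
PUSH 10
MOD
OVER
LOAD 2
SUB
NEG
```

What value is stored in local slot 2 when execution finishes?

-72

PUSH 8  : [8]
PUSH -9 : [8, -9]
SWAP    : [-9, 8]
MUL     : [-72]
STORE 2 : []
LOAD 2  : [-72]
PUSH 4  : [-72, 4]
LT      : [1]
DUP     : [1, 1]
ADD     : [2]
POP     : []
LOAD 2  : [-72]
POP     : []
LOAD 2  : [-72]
PUSH -3 : [-72, -3]
PUSH 10 : [-72, -3, 10]
MOD     : [-72, -3]
OVER    : [-72, -3, -72]
LOAD 2  : [-72, -3, -72, -72]
SUB     : [-72, -3, 0]
NEG     : [-72, -3, 0]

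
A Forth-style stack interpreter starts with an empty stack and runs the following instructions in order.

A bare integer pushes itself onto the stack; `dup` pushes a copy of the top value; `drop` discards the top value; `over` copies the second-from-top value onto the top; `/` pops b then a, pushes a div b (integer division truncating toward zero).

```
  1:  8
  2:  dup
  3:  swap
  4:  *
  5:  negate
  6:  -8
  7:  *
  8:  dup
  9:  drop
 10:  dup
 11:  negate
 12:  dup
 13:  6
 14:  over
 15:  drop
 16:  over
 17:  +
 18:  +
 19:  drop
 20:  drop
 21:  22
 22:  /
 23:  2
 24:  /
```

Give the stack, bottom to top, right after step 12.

8       [8]
dup     [8, 8]
swap    [8, 8]
*       [64]
negate  [-64]
-8      [-64, -8]
*       [512]
dup     [512, 512]
drop    [512]
dup     [512, 512]
negate  [512, -512]
dup     [512, -512, -512]

[512, -512, -512]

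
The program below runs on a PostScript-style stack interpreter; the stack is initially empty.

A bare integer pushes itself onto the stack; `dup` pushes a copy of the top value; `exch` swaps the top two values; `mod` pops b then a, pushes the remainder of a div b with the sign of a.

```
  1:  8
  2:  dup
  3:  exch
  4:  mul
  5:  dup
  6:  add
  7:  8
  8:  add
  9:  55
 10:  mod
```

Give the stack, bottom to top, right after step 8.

8    -> 8
dup  -> 8 8
exch -> 8 8
mul  -> 64
dup  -> 64 64
add  -> 128
8    -> 128 8
add  -> 136

[136]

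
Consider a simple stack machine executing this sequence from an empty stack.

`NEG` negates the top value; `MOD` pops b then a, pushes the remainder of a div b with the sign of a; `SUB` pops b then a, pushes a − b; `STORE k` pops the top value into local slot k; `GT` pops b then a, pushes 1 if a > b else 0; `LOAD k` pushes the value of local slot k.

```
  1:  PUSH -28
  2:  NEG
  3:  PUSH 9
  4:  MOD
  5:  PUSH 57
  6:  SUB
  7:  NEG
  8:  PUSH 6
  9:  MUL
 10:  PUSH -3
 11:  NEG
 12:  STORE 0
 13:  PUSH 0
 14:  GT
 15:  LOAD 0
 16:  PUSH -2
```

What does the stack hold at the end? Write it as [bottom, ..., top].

PUSH -28 -> [-28]
NEG      -> [28]
PUSH 9   -> [28, 9]
MOD      -> [1]
PUSH 57  -> [1, 57]
SUB      -> [-56]
NEG      -> [56]
PUSH 6   -> [56, 6]
MUL      -> [336]
PUSH -3  -> [336, -3]
NEG      -> [336, 3]
STORE 0  -> [336]
PUSH 0   -> [336, 0]
GT       -> [1]
LOAD 0   -> [1, 3]
PUSH -2  -> [1, 3, -2]

[1, 3, -2]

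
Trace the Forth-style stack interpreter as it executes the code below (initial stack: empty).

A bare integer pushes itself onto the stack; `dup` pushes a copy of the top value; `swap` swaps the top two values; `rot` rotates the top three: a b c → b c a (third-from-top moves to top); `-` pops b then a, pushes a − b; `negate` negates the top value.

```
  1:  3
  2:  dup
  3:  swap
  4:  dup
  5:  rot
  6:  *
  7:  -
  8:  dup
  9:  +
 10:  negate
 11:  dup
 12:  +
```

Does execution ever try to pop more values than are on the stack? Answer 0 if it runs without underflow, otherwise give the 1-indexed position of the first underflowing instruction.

3       [3]
dup     [3, 3]
swap    [3, 3]
dup     [3, 3, 3]
rot     [3, 3, 3]
*       [3, 9]
-       [-6]
dup     [-6, -6]
+       [-12]
negate  [12]
dup     [12, 12]
+       [24]

0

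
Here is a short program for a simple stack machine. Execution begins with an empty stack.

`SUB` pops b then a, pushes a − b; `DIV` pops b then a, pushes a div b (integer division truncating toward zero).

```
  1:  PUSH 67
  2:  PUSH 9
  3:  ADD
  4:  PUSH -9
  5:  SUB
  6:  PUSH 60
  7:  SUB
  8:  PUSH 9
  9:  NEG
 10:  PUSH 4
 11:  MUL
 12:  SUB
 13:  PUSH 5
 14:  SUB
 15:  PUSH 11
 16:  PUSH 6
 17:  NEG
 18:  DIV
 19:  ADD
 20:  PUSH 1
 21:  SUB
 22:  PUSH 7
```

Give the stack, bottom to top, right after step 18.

[56, -1]

PUSH 67 -> [67]
PUSH 9  -> [67, 9]
ADD     -> [76]
PUSH -9 -> [76, -9]
SUB     -> [85]
PUSH 60 -> [85, 60]
SUB     -> [25]
PUSH 9  -> [25, 9]
NEG     -> [25, -9]
PUSH 4  -> [25, -9, 4]
MUL     -> [25, -36]
SUB     -> [61]
PUSH 5  -> [61, 5]
SUB     -> [56]
PUSH 11 -> [56, 11]
PUSH 6  -> [56, 11, 6]
NEG     -> [56, 11, -6]
DIV     -> [56, -1]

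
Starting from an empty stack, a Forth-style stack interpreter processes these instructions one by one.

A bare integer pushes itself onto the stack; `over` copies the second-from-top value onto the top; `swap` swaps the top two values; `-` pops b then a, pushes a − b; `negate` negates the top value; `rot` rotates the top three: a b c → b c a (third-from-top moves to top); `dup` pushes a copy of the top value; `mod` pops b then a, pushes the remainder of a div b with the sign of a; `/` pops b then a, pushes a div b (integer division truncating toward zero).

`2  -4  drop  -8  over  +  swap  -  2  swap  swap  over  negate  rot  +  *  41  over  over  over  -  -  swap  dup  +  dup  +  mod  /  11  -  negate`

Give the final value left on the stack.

2       [2]
-4      [2, -4]
drop    [2]
-8      [2, -8]
over    [2, -8, 2]
+       [2, -6]
swap    [-6, 2]
-       [-8]
2       [-8, 2]
swap    [2, -8]
swap    [-8, 2]
over    [-8, 2, -8]
negate  [-8, 2, 8]
rot     [2, 8, -8]
+       [2, 0]
*       [0]
41      [0, 41]
over    [0, 41, 0]
over    [0, 41, 0, 41]
over    [0, 41, 0, 41, 0]
-       [0, 41, 0, 41]
-       [0, 41, -41]
swap    [0, -41, 41]
dup     [0, -41, 41, 41]
+       [0, -41, 82]
dup     [0, -41, 82, 82]
+       [0, -41, 164]
mod     [0, -41]
/       [0]
11      [0, 11]
-       [-11]
negate  [11]

11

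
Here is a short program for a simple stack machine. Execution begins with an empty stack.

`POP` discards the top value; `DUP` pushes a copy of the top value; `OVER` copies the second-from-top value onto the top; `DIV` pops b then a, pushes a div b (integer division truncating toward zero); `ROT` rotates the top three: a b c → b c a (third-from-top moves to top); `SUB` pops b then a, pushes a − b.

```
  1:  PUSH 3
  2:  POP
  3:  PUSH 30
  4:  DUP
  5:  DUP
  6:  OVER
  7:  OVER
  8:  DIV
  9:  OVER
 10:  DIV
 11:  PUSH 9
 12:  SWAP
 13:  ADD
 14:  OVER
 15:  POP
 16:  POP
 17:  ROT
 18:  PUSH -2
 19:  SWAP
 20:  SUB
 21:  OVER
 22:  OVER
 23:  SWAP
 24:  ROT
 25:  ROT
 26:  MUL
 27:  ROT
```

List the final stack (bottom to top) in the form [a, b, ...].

[30, 30, 1024, 30]

PUSH 3   [3]
POP      []
PUSH 30  [30]
DUP      [30, 30]
DUP      [30, 30, 30]
OVER     [30, 30, 30, 30]
OVER     [30, 30, 30, 30, 30]
DIV      [30, 30, 30, 1]
OVER     [30, 30, 30, 1, 30]
DIV      [30, 30, 30, 0]
PUSH 9   [30, 30, 30, 0, 9]
SWAP     [30, 30, 30, 9, 0]
ADD      [30, 30, 30, 9]
OVER     [30, 30, 30, 9, 30]
POP      [30, 30, 30, 9]
POP      [30, 30, 30]
ROT      [30, 30, 30]
PUSH -2  [30, 30, 30, -2]
SWAP     [30, 30, -2, 30]
SUB      [30, 30, -32]
OVER     [30, 30, -32, 30]
OVER     [30, 30, -32, 30, -32]
SWAP     [30, 30, -32, -32, 30]
ROT      [30, 30, -32, 30, -32]
ROT      [30, 30, 30, -32, -32]
MUL      [30, 30, 30, 1024]
ROT      [30, 30, 1024, 30]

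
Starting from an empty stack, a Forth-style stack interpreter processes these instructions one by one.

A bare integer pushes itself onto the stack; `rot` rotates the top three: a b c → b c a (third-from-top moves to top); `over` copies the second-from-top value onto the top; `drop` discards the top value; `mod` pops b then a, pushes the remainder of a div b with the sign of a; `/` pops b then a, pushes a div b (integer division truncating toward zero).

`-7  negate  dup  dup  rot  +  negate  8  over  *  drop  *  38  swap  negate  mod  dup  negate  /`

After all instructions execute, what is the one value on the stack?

-1

-7     -> -7
negate -> 7
dup    -> 7 7
dup    -> 7 7 7
rot    -> 7 7 7
+      -> 7 14
negate -> 7 -14
8      -> 7 -14 8
over   -> 7 -14 8 -14
*      -> 7 -14 -112
drop   -> 7 -14
*      -> -98
38     -> -98 38
swap   -> 38 -98
negate -> 38 98
mod    -> 38
dup    -> 38 38
negate -> 38 -38
/      -> -1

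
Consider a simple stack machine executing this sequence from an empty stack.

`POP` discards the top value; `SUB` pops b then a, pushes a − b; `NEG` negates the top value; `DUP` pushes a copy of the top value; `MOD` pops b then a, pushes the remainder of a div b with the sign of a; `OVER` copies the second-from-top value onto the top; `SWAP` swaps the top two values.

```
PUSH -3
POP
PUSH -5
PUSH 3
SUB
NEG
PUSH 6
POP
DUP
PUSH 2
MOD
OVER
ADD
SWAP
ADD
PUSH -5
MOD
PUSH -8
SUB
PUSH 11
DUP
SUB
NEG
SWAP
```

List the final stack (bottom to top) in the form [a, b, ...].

[0, 9]

PUSH -3 : -3
POP     : (empty)
PUSH -5 : -5
PUSH 3  : -5 3
SUB     : -8
NEG     : 8
PUSH 6  : 8 6
POP     : 8
DUP     : 8 8
PUSH 2  : 8 8 2
MOD     : 8 0
OVER    : 8 0 8
ADD     : 8 8
SWAP    : 8 8
ADD     : 16
PUSH -5 : 16 -5
MOD     : 1
PUSH -8 : 1 -8
SUB     : 9
PUSH 11 : 9 11
DUP     : 9 11 11
SUB     : 9 0
NEG     : 9 0
SWAP    : 0 9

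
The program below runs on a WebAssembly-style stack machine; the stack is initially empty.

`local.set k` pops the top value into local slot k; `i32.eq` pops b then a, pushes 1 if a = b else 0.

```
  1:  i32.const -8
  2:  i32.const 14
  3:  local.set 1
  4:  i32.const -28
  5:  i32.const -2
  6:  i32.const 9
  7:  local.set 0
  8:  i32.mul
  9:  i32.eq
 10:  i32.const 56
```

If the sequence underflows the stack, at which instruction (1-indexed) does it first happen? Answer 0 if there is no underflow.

0

i32.const -8  → [-8]
i32.const 14  → [-8, 14]
local.set 1   → [-8]
i32.const -28 → [-8, -28]
i32.const -2  → [-8, -28, -2]
i32.const 9   → [-8, -28, -2, 9]
local.set 0   → [-8, -28, -2]
i32.mul       → [-8, 56]
i32.eq        → [0]
i32.const 56  → [0, 56]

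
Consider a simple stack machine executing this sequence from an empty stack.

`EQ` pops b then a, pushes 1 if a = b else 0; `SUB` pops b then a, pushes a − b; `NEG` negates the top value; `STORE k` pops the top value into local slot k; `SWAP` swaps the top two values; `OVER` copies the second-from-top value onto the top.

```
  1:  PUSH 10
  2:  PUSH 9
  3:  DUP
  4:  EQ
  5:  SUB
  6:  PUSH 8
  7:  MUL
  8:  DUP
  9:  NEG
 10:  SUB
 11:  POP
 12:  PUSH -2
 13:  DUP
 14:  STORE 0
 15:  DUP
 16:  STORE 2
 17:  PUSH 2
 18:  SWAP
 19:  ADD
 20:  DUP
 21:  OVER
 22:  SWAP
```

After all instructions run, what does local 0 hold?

PUSH 10 -> [10]
PUSH 9  -> [10, 9]
DUP     -> [10, 9, 9]
EQ      -> [10, 1]
SUB     -> [9]
PUSH 8  -> [9, 8]
MUL     -> [72]
DUP     -> [72, 72]
NEG     -> [72, -72]
SUB     -> [144]
POP     -> []
PUSH -2 -> [-2]
DUP     -> [-2, -2]
STORE 0 -> [-2]
DUP     -> [-2, -2]
STORE 2 -> [-2]
PUSH 2  -> [-2, 2]
SWAP    -> [2, -2]
ADD     -> [0]
DUP     -> [0, 0]
OVER    -> [0, 0, 0]
SWAP    -> [0, 0, 0]

-2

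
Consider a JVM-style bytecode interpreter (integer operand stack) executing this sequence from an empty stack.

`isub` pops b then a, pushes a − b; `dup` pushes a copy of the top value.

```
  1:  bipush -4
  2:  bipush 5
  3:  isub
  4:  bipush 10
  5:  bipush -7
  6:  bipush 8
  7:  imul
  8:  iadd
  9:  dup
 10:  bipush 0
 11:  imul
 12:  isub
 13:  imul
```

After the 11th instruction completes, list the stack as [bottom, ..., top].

[-9, -46, 0]

bipush -4  -4
bipush 5   -4 5
isub       -9
bipush 10  -9 10
bipush -7  -9 10 -7
bipush 8   -9 10 -7 8
imul       -9 10 -56
iadd       -9 -46
dup        -9 -46 -46
bipush 0   -9 -46 -46 0
imul       -9 -46 0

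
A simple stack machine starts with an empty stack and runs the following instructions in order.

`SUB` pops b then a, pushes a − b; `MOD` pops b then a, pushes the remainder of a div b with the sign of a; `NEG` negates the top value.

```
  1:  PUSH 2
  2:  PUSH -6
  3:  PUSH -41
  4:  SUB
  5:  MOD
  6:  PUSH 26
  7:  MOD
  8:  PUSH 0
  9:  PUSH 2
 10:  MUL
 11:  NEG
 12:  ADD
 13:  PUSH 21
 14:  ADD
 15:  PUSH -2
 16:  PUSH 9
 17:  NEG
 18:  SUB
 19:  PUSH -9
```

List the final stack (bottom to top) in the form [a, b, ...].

PUSH 2   : [2]
PUSH -6  : [2, -6]
PUSH -41 : [2, -6, -41]
SUB      : [2, 35]
MOD      : [2]
PUSH 26  : [2, 26]
MOD      : [2]
PUSH 0   : [2, 0]
PUSH 2   : [2, 0, 2]
MUL      : [2, 0]
NEG      : [2, 0]
ADD      : [2]
PUSH 21  : [2, 21]
ADD      : [23]
PUSH -2  : [23, -2]
PUSH 9   : [23, -2, 9]
NEG      : [23, -2, -9]
SUB      : [23, 7]
PUSH -9  : [23, 7, -9]

[23, 7, -9]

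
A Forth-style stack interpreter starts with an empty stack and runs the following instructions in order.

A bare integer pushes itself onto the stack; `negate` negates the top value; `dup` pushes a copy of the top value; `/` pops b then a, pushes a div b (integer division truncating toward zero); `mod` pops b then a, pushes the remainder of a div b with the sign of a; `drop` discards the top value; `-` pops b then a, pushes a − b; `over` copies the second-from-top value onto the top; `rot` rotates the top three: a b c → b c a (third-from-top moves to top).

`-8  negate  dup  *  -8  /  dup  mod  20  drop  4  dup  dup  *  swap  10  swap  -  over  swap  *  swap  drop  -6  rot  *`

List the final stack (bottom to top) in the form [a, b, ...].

[96, 0]

-8     → -8
negate → 8
dup    → 8 8
*      → 64
-8     → 64 -8
/      → -8
dup    → -8 -8
mod    → 0
20     → 0 20
drop   → 0
4      → 0 4
dup    → 0 4 4
dup    → 0 4 4 4
*      → 0 4 16
swap   → 0 16 4
10     → 0 16 4 10
swap   → 0 16 10 4
-      → 0 16 6
over   → 0 16 6 16
swap   → 0 16 16 6
*      → 0 16 96
swap   → 0 96 16
drop   → 0 96
-6     → 0 96 -6
rot    → 96 -6 0
*      → 96 0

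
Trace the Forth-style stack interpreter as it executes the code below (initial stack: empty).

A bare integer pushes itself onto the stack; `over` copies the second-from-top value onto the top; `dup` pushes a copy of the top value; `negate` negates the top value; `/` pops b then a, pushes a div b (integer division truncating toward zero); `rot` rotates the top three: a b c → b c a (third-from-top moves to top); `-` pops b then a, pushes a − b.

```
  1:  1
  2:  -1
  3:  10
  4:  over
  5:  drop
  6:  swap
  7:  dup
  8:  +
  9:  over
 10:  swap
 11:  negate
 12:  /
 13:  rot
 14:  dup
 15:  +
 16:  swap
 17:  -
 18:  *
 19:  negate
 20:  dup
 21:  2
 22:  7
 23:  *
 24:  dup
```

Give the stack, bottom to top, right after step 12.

[1, 10, 5]

1      -> 1
-1     -> 1 -1
10     -> 1 -1 10
over   -> 1 -1 10 -1
drop   -> 1 -1 10
swap   -> 1 10 -1
dup    -> 1 10 -1 -1
+      -> 1 10 -2
over   -> 1 10 -2 10
swap   -> 1 10 10 -2
negate -> 1 10 10 2
/      -> 1 10 5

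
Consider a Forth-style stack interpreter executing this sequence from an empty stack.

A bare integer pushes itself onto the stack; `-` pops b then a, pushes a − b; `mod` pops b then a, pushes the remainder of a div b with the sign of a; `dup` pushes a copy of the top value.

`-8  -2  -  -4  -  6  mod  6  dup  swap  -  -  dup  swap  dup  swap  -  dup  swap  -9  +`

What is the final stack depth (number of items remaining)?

-8   → -8
-2   → -8 -2
-    → -6
-4   → -6 -4
-    → -2
6    → -2 6
mod  → -2
6    → -2 6
dup  → -2 6 6
swap → -2 6 6
-    → -2 0
-    → -2
dup  → -2 -2
swap → -2 -2
dup  → -2 -2 -2
swap → -2 -2 -2
-    → -2 0
dup  → -2 0 0
swap → -2 0 0
-9   → -2 0 0 -9
+    → -2 0 -9

3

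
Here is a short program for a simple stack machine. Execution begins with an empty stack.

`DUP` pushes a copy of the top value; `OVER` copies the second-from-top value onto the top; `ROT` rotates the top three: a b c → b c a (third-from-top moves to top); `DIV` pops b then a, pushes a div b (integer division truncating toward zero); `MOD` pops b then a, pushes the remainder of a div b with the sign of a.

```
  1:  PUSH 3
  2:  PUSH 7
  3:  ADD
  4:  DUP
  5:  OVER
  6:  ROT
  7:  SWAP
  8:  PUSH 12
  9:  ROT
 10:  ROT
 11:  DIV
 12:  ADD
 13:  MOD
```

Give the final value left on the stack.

10

PUSH 3   3
PUSH 7   3 7
ADD      10
DUP      10 10
OVER     10 10 10
ROT      10 10 10
SWAP     10 10 10
PUSH 12  10 10 10 12
ROT      10 10 12 10
ROT      10 12 10 10
DIV      10 12 1
ADD      10 13
MOD      10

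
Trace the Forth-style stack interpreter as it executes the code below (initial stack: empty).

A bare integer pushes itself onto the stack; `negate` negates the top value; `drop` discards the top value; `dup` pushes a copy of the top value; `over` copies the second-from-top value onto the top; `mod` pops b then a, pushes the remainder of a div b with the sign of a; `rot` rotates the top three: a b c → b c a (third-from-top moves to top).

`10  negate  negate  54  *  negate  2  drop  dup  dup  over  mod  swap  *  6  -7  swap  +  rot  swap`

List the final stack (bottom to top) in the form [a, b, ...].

10      [10]
negate  [-10]
negate  [10]
54      [10, 54]
*       [540]
negate  [-540]
2       [-540, 2]
drop    [-540]
dup     [-540, -540]
dup     [-540, -540, -540]
over    [-540, -540, -540, -540]
mod     [-540, -540, 0]
swap    [-540, 0, -540]
*       [-540, 0]
6       [-540, 0, 6]
-7      [-540, 0, 6, -7]
swap    [-540, 0, -7, 6]
+       [-540, 0, -1]
rot     [0, -1, -540]
swap    [0, -540, -1]

[0, -540, -1]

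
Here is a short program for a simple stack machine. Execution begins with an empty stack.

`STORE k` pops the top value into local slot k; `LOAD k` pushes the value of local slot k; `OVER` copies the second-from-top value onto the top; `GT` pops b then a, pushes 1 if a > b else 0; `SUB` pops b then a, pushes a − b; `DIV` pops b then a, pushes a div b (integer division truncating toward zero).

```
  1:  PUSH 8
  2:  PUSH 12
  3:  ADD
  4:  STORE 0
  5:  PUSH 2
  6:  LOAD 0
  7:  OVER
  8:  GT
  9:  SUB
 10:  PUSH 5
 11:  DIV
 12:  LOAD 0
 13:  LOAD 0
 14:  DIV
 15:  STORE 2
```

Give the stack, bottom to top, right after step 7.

[2, 20, 2]

PUSH 8  -> 8
PUSH 12 -> 8 12
ADD     -> 20
STORE 0 -> (empty)
PUSH 2  -> 2
LOAD 0  -> 2 20
OVER    -> 2 20 2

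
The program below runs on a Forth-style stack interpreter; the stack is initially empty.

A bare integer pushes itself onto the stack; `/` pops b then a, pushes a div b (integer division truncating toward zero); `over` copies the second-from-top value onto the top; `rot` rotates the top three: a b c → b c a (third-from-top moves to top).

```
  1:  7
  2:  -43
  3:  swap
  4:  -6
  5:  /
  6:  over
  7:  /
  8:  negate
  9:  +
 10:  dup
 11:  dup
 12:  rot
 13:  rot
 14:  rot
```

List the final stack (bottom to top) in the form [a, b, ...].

[-43, -43, -43]

7      : 7
-43    : 7 -43
swap   : -43 7
-6     : -43 7 -6
/      : -43 -1
over   : -43 -1 -43
/      : -43 0
negate : -43 0
+      : -43
dup    : -43 -43
dup    : -43 -43 -43
rot    : -43 -43 -43
rot    : -43 -43 -43
rot    : -43 -43 -43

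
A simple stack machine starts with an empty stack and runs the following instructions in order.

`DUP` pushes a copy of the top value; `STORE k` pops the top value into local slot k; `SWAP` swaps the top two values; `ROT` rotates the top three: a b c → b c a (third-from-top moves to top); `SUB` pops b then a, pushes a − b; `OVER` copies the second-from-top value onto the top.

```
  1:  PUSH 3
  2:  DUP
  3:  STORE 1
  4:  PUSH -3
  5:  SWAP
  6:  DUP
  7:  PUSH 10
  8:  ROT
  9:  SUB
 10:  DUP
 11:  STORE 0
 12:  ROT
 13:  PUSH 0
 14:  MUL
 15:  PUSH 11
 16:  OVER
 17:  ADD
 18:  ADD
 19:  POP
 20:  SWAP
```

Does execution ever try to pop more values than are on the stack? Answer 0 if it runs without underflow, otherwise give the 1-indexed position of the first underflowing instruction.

PUSH 3  -> [3]
DUP     -> [3, 3]
STORE 1 -> [3]
PUSH -3 -> [3, -3]
SWAP    -> [-3, 3]
DUP     -> [-3, 3, 3]
PUSH 10 -> [-3, 3, 3, 10]
ROT     -> [-3, 3, 10, 3]
SUB     -> [-3, 3, 7]
DUP     -> [-3, 3, 7, 7]
STORE 0 -> [-3, 3, 7]
ROT     -> [3, 7, -3]
PUSH 0  -> [3, 7, -3, 0]
MUL     -> [3, 7, 0]
PUSH 11 -> [3, 7, 0, 11]
OVER    -> [3, 7, 0, 11, 0]
ADD     -> [3, 7, 0, 11]
ADD     -> [3, 7, 11]
POP     -> [3, 7]
SWAP    -> [7, 3]

0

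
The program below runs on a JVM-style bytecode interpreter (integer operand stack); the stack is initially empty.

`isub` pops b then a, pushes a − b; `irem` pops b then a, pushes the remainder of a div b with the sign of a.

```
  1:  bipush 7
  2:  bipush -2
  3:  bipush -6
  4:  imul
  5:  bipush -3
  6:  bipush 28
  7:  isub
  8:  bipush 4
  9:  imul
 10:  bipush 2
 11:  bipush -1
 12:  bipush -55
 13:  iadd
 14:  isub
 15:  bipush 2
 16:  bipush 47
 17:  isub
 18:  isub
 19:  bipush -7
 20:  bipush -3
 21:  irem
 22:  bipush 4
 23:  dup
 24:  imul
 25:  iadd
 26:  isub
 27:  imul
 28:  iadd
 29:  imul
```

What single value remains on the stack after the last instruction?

-76300

bipush 7   : [7]
bipush -2  : [7, -2]
bipush -6  : [7, -2, -6]
imul       : [7, 12]
bipush -3  : [7, 12, -3]
bipush 28  : [7, 12, -3, 28]
isub       : [7, 12, -31]
bipush 4   : [7, 12, -31, 4]
imul       : [7, 12, -124]
bipush 2   : [7, 12, -124, 2]
bipush -1  : [7, 12, -124, 2, -1]
bipush -55 : [7, 12, -124, 2, -1, -55]
iadd       : [7, 12, -124, 2, -56]
isub       : [7, 12, -124, 58]
bipush 2   : [7, 12, -124, 58, 2]
bipush 47  : [7, 12, -124, 58, 2, 47]
isub       : [7, 12, -124, 58, -45]
isub       : [7, 12, -124, 103]
bipush -7  : [7, 12, -124, 103, -7]
bipush -3  : [7, 12, -124, 103, -7, -3]
irem       : [7, 12, -124, 103, -1]
bipush 4   : [7, 12, -124, 103, -1, 4]
dup        : [7, 12, -124, 103, -1, 4, 4]
imul       : [7, 12, -124, 103, -1, 16]
iadd       : [7, 12, -124, 103, 15]
isub       : [7, 12, -124, 88]
imul       : [7, 12, -10912]
iadd       : [7, -10900]
imul       : [-76300]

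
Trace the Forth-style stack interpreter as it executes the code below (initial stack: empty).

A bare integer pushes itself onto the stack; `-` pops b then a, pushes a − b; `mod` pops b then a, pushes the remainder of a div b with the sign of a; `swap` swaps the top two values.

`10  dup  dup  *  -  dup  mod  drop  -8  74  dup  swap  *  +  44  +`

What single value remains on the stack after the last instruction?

5512

10    10
dup   10 10
dup   10 10 10
*     10 100
-     -90
dup   -90 -90
mod   0
drop  (empty)
-8    -8
74    -8 74
dup   -8 74 74
swap  -8 74 74
*     -8 5476
+     5468
44    5468 44
+     5512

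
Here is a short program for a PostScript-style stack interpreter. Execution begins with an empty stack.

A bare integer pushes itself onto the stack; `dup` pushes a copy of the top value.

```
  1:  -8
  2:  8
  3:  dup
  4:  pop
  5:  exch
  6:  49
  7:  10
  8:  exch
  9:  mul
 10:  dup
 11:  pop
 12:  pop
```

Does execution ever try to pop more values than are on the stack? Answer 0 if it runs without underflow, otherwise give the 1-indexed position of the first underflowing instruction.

0

-8   → [-8]
8    → [-8, 8]
dup  → [-8, 8, 8]
pop  → [-8, 8]
exch → [8, -8]
49   → [8, -8, 49]
10   → [8, -8, 49, 10]
exch → [8, -8, 10, 49]
mul  → [8, -8, 490]
dup  → [8, -8, 490, 490]
pop  → [8, -8, 490]
pop  → [8, -8]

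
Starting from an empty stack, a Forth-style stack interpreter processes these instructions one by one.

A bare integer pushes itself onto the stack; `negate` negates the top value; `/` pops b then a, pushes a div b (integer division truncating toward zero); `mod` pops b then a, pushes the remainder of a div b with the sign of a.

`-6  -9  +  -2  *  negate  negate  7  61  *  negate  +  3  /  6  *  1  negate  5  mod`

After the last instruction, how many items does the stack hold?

-6     : -6
-9     : -6 -9
+      : -15
-2     : -15 -2
*      : 30
negate : -30
negate : 30
7      : 30 7
61     : 30 7 61
*      : 30 427
negate : 30 -427
+      : -397
3      : -397 3
/      : -132
6      : -132 6
*      : -792
1      : -792 1
negate : -792 -1
5      : -792 -1 5
mod    : -792 -1

2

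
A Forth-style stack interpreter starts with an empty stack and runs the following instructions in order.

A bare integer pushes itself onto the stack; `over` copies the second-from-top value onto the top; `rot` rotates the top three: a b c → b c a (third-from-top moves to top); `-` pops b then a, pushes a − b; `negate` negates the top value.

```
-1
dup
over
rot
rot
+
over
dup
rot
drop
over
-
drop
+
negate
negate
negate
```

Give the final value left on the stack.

2

-1     → -1
dup    → -1 -1
over   → -1 -1 -1
rot    → -1 -1 -1
rot    → -1 -1 -1
+      → -1 -2
over   → -1 -2 -1
dup    → -1 -2 -1 -1
rot    → -1 -1 -1 -2
drop   → -1 -1 -1
over   → -1 -1 -1 -1
-      → -1 -1 0
drop   → -1 -1
+      → -2
negate → 2
negate → -2
negate → 2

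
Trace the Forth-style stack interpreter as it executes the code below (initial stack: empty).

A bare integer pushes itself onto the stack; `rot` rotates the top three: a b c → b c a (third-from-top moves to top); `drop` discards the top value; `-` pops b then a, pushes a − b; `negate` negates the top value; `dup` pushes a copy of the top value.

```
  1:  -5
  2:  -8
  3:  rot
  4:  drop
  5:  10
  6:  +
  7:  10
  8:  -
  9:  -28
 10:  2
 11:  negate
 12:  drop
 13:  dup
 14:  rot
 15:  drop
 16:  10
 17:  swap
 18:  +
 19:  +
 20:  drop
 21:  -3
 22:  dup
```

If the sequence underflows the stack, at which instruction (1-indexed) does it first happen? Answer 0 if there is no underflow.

3

-5  [-5]
-8  [-5, -8]
rot  — needs 3 operands, stack has 2 → underflow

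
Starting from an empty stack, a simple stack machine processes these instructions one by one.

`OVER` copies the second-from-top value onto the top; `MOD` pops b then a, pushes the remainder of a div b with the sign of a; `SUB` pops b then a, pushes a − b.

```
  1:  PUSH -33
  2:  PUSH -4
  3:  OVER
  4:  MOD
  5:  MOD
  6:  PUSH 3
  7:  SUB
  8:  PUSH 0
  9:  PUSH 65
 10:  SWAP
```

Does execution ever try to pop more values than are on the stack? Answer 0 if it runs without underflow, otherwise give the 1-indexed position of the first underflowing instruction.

PUSH -33 : [-33]
PUSH -4  : [-33, -4]
OVER     : [-33, -4, -33]
MOD      : [-33, -4]
MOD      : [-1]
PUSH 3   : [-1, 3]
SUB      : [-4]
PUSH 0   : [-4, 0]
PUSH 65  : [-4, 0, 65]
SWAP     : [-4, 65, 0]

0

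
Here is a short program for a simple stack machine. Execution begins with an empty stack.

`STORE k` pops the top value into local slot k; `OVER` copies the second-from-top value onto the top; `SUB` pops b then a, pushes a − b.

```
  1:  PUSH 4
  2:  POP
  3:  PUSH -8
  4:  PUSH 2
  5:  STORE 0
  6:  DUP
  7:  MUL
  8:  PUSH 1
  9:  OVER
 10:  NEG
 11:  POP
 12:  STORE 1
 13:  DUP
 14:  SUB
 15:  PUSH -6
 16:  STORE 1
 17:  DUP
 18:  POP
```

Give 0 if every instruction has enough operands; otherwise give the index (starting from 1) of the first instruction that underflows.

0

PUSH 4  : [4]
POP     : []
PUSH -8 : [-8]
PUSH 2  : [-8, 2]
STORE 0 : [-8]
DUP     : [-8, -8]
MUL     : [64]
PUSH 1  : [64, 1]
OVER    : [64, 1, 64]
NEG     : [64, 1, -64]
POP     : [64, 1]
STORE 1 : [64]
DUP     : [64, 64]
SUB     : [0]
PUSH -6 : [0, -6]
STORE 1 : [0]
DUP     : [0, 0]
POP     : [0]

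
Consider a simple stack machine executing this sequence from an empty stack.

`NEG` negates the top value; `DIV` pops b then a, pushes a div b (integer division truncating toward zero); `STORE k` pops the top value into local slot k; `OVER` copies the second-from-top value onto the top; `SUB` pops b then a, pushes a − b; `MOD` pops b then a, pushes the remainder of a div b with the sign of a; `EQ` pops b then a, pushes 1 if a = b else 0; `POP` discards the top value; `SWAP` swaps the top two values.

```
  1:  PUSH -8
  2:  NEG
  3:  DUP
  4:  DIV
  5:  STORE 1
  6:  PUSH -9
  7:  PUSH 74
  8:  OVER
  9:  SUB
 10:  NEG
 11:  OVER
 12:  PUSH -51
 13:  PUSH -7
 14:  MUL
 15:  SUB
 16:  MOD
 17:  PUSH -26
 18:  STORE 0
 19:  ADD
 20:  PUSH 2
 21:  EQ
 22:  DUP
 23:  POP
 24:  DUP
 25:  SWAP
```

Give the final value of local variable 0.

-26

PUSH -8  -> [-8]
NEG      -> [8]
DUP      -> [8, 8]
DIV      -> [1]
STORE 1  -> []
PUSH -9  -> [-9]
PUSH 74  -> [-9, 74]
OVER     -> [-9, 74, -9]
SUB      -> [-9, 83]
NEG      -> [-9, -83]
OVER     -> [-9, -83, -9]
PUSH -51 -> [-9, -83, -9, -51]
PUSH -7  -> [-9, -83, -9, -51, -7]
MUL      -> [-9, -83, -9, 357]
SUB      -> [-9, -83, -366]
MOD      -> [-9, -83]
PUSH -26 -> [-9, -83, -26]
STORE 0  -> [-9, -83]
ADD      -> [-92]
PUSH 2   -> [-92, 2]
EQ       -> [0]
DUP      -> [0, 0]
POP      -> [0]
DUP      -> [0, 0]
SWAP     -> [0, 0]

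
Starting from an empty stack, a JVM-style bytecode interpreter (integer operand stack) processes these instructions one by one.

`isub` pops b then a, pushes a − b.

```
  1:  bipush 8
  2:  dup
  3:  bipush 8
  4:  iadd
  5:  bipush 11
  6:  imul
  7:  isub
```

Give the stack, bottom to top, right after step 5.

bipush 8   [8]
dup        [8, 8]
bipush 8   [8, 8, 8]
iadd       [8, 16]
bipush 11  [8, 16, 11]

[8, 16, 11]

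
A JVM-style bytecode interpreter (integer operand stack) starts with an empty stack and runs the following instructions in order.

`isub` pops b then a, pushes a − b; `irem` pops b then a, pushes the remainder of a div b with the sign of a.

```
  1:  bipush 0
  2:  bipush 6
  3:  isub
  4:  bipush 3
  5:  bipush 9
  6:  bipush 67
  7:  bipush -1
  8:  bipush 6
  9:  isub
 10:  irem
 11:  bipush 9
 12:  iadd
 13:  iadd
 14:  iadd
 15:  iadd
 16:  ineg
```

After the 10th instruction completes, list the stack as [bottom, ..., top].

bipush 0  -> 0
bipush 6  -> 0 6
isub      -> -6
bipush 3  -> -6 3
bipush 9  -> -6 3 9
bipush 67 -> -6 3 9 67
bipush -1 -> -6 3 9 67 -1
bipush 6  -> -6 3 9 67 -1 6
isub      -> -6 3 9 67 -7
irem      -> -6 3 9 4

[-6, 3, 9, 4]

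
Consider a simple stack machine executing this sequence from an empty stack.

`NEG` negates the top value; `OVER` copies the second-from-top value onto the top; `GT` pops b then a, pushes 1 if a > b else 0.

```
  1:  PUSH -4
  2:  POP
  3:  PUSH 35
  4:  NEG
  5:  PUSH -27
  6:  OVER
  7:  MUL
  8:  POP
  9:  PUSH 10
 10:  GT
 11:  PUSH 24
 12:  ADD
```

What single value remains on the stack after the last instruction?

24

PUSH -4  → -4
POP      → (empty)
PUSH 35  → 35
NEG      → -35
PUSH -27 → -35 -27
OVER     → -35 -27 -35
MUL      → -35 945
POP      → -35
PUSH 10  → -35 10
GT       → 0
PUSH 24  → 0 24
ADD      → 24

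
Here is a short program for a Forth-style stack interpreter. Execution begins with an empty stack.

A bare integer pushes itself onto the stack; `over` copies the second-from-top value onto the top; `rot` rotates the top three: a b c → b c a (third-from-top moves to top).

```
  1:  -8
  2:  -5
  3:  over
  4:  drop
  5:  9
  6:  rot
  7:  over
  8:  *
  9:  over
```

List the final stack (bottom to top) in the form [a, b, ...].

-8   : [-8]
-5   : [-8, -5]
over : [-8, -5, -8]
drop : [-8, -5]
9    : [-8, -5, 9]
rot  : [-5, 9, -8]
over : [-5, 9, -8, 9]
*    : [-5, 9, -72]
over : [-5, 9, -72, 9]

[-5, 9, -72, 9]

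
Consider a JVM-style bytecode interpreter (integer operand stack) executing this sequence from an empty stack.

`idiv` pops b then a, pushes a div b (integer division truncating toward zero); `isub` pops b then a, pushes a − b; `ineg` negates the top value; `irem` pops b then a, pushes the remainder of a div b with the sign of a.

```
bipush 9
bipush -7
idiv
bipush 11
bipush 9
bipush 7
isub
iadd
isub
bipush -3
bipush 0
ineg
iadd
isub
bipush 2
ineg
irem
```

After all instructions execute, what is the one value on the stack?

-1

bipush 9  : 9
bipush -7 : 9 -7
idiv      : -1
bipush 11 : -1 11
bipush 9  : -1 11 9
bipush 7  : -1 11 9 7
isub      : -1 11 2
iadd      : -1 13
isub      : -14
bipush -3 : -14 -3
bipush 0  : -14 -3 0
ineg      : -14 -3 0
iadd      : -14 -3
isub      : -11
bipush 2  : -11 2
ineg      : -11 -2
irem      : -1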